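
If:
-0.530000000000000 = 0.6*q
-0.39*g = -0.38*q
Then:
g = -0.86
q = -0.88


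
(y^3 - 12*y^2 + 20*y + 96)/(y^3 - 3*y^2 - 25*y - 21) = (-y^3 + 12*y^2 - 20*y - 96)/(-y^3 + 3*y^2 + 25*y + 21)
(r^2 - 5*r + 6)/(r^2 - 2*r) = (r - 3)/r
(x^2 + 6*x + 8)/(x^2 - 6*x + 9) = (x^2 + 6*x + 8)/(x^2 - 6*x + 9)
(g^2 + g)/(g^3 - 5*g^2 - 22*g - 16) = g/(g^2 - 6*g - 16)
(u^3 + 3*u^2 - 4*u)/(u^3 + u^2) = (u^2 + 3*u - 4)/(u*(u + 1))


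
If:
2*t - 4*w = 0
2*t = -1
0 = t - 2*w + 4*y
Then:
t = -1/2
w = -1/4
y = 0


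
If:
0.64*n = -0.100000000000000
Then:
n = -0.16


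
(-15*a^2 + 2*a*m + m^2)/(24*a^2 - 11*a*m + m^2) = (-5*a - m)/(8*a - m)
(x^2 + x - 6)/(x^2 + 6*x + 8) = (x^2 + x - 6)/(x^2 + 6*x + 8)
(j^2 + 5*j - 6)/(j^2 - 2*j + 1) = (j + 6)/(j - 1)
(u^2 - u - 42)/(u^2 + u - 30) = (u - 7)/(u - 5)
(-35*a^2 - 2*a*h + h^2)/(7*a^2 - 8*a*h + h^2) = (-5*a - h)/(a - h)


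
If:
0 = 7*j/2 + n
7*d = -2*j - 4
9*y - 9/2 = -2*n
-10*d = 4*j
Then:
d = -2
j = 5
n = -35/2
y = 79/18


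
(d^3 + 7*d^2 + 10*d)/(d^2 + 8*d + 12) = d*(d + 5)/(d + 6)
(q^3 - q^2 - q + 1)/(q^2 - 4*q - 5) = (q^2 - 2*q + 1)/(q - 5)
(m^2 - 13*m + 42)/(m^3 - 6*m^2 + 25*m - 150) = (m - 7)/(m^2 + 25)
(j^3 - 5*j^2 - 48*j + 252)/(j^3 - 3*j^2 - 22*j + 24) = (j^2 + j - 42)/(j^2 + 3*j - 4)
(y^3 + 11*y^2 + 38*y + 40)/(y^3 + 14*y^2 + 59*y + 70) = (y + 4)/(y + 7)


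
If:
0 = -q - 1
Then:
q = -1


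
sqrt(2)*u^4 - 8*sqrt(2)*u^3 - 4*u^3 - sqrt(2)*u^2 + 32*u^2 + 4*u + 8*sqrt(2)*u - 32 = (u - 8)*(u - 1)*(u - 2*sqrt(2))*(sqrt(2)*u + sqrt(2))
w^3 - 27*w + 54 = (w - 3)^2*(w + 6)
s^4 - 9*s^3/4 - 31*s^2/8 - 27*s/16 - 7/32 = (s - 7/2)*(s + 1/4)*(s + 1/2)^2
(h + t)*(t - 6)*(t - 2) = h*t^2 - 8*h*t + 12*h + t^3 - 8*t^2 + 12*t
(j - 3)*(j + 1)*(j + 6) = j^3 + 4*j^2 - 15*j - 18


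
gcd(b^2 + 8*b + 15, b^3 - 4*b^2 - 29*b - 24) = b + 3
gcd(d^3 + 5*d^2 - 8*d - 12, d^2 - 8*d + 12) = d - 2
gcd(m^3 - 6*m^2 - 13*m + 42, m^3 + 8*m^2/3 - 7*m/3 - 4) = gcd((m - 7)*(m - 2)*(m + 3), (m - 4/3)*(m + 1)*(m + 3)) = m + 3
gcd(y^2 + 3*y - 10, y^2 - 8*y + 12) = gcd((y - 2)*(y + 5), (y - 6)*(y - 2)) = y - 2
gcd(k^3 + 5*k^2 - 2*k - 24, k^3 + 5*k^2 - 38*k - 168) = k + 4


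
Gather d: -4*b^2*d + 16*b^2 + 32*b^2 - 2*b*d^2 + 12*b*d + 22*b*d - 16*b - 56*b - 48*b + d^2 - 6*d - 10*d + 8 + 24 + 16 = 48*b^2 - 120*b + d^2*(1 - 2*b) + d*(-4*b^2 + 34*b - 16) + 48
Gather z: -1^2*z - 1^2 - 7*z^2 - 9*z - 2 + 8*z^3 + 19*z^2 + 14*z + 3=8*z^3 + 12*z^2 + 4*z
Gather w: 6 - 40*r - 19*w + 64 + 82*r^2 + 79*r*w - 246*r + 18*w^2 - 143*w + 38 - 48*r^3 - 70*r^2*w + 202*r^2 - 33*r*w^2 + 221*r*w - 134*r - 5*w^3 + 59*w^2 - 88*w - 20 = -48*r^3 + 284*r^2 - 420*r - 5*w^3 + w^2*(77 - 33*r) + w*(-70*r^2 + 300*r - 250) + 88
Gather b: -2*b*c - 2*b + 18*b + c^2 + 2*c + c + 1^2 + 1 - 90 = b*(16 - 2*c) + c^2 + 3*c - 88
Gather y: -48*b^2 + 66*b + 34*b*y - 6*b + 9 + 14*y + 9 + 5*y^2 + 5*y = -48*b^2 + 60*b + 5*y^2 + y*(34*b + 19) + 18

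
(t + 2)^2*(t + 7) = t^3 + 11*t^2 + 32*t + 28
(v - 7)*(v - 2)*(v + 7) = v^3 - 2*v^2 - 49*v + 98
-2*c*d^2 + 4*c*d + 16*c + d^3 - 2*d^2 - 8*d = (-2*c + d)*(d - 4)*(d + 2)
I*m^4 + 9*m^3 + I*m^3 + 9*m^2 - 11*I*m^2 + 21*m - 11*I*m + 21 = (m - 7*I)*(m - 3*I)*(m + I)*(I*m + I)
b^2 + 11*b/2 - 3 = (b - 1/2)*(b + 6)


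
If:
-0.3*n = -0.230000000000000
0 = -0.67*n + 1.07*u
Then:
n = 0.77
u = 0.48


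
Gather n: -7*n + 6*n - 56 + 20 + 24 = -n - 12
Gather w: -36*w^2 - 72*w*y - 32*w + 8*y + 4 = -36*w^2 + w*(-72*y - 32) + 8*y + 4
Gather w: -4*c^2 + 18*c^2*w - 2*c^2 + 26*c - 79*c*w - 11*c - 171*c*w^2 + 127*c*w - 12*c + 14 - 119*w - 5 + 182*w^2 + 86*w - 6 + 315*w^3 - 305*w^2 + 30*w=-6*c^2 + 3*c + 315*w^3 + w^2*(-171*c - 123) + w*(18*c^2 + 48*c - 3) + 3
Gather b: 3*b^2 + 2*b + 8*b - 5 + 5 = 3*b^2 + 10*b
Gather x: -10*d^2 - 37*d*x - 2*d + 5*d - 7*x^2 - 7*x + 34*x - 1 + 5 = -10*d^2 + 3*d - 7*x^2 + x*(27 - 37*d) + 4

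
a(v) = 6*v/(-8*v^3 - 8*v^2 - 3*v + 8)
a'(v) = 6*v*(24*v^2 + 16*v + 3)/(-8*v^3 - 8*v^2 - 3*v + 8)^2 + 6/(-8*v^3 - 8*v^2 - 3*v + 8)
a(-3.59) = -0.08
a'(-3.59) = -0.05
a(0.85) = -0.97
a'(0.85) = 5.15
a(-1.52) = -0.41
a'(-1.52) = -0.36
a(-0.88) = -0.53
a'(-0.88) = 0.20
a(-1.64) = -0.37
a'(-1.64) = -0.35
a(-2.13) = -0.23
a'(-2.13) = -0.22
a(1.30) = -0.29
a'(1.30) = 0.47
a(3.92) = -0.04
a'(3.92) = 0.02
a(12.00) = 0.00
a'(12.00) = 0.00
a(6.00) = -0.02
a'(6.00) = 0.01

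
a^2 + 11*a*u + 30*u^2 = (a + 5*u)*(a + 6*u)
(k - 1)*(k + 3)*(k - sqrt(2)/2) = k^3 - sqrt(2)*k^2/2 + 2*k^2 - 3*k - sqrt(2)*k + 3*sqrt(2)/2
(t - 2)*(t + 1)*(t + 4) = t^3 + 3*t^2 - 6*t - 8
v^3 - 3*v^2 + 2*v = v*(v - 2)*(v - 1)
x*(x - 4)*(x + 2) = x^3 - 2*x^2 - 8*x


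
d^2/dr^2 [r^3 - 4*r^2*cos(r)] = 4*r^2*cos(r) + 16*r*sin(r) + 6*r - 8*cos(r)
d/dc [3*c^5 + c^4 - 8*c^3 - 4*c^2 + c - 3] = 15*c^4 + 4*c^3 - 24*c^2 - 8*c + 1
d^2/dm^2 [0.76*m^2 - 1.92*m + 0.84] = 1.52000000000000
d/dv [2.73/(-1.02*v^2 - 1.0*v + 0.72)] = (5.5692*v + 2.73)/(1.02*v^2 + 1.0*v - 0.72)^2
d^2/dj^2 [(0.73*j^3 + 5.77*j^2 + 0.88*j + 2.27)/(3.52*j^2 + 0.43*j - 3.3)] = (-1.4210854715202e-14*j^5 + 21.569474*j^3 + 564.687948*j^2 + 129.645912*j + 181.744126)/(43.614208*j^6 + 15.983616*j^5 - 120.712416*j^4 - 29.889773*j^3 + 113.16789*j^2 + 14.0481*j - 35.937)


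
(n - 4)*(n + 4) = n^2 - 16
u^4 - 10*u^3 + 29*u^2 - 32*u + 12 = (u - 6)*(u - 2)*(u - 1)^2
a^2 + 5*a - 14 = (a - 2)*(a + 7)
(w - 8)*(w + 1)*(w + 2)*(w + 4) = w^4 - w^3 - 42*w^2 - 104*w - 64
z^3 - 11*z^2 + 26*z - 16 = (z - 8)*(z - 2)*(z - 1)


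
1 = 1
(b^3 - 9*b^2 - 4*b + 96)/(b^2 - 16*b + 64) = (b^2 - b - 12)/(b - 8)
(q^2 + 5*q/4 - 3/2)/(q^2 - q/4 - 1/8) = 2*(-4*q^2 - 5*q + 6)/(-8*q^2 + 2*q + 1)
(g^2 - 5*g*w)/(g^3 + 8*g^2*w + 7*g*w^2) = (g - 5*w)/(g^2 + 8*g*w + 7*w^2)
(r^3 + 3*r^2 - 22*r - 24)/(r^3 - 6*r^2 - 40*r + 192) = (r + 1)/(r - 8)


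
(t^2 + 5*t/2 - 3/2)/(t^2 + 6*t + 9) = (t - 1/2)/(t + 3)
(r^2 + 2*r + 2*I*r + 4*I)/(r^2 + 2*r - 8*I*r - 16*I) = (r + 2*I)/(r - 8*I)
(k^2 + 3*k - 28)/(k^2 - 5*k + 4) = (k + 7)/(k - 1)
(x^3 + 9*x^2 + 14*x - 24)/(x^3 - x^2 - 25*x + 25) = (x^2 + 10*x + 24)/(x^2 - 25)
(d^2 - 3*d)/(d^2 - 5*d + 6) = d/(d - 2)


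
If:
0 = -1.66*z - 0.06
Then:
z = -0.04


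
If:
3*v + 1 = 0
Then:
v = -1/3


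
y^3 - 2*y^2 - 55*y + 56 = (y - 8)*(y - 1)*(y + 7)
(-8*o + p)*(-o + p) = 8*o^2 - 9*o*p + p^2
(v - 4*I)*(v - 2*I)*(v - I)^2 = v^4 - 8*I*v^3 - 21*v^2 + 22*I*v + 8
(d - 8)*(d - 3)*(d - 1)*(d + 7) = d^4 - 5*d^3 - 49*d^2 + 221*d - 168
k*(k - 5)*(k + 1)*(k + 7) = k^4 + 3*k^3 - 33*k^2 - 35*k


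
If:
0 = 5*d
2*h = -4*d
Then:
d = 0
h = 0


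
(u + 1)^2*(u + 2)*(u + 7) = u^4 + 11*u^3 + 33*u^2 + 37*u + 14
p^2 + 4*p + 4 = (p + 2)^2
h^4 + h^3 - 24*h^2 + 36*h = h*(h - 3)*(h - 2)*(h + 6)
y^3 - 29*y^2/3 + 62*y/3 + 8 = (y - 6)*(y - 4)*(y + 1/3)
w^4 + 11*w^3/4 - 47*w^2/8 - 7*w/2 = w*(w - 7/4)*(w + 1/2)*(w + 4)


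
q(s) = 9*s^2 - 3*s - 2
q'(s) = 18*s - 3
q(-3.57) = 123.41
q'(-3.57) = -67.26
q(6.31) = 337.41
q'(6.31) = 110.58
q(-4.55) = 197.97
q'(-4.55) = -84.90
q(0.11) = -2.22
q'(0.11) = -1.02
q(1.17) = 6.81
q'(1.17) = 18.06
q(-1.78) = 31.86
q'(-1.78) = -35.04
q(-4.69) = 210.03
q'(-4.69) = -87.42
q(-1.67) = 28.11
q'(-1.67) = -33.06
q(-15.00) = 2068.00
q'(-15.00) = -273.00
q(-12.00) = 1330.00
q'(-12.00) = -219.00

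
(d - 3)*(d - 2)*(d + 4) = d^3 - d^2 - 14*d + 24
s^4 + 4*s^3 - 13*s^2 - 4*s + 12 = (s - 2)*(s - 1)*(s + 1)*(s + 6)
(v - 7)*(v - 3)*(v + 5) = v^3 - 5*v^2 - 29*v + 105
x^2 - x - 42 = (x - 7)*(x + 6)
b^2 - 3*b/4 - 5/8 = (b - 5/4)*(b + 1/2)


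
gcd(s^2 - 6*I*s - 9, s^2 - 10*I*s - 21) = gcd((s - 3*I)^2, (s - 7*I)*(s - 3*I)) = s - 3*I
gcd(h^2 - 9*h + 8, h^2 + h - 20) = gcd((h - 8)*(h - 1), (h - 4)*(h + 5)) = 1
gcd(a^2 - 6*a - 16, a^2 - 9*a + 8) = a - 8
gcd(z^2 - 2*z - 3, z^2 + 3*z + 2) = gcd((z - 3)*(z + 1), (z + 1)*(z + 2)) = z + 1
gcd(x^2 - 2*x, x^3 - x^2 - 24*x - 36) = 1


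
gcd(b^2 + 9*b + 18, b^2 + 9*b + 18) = b^2 + 9*b + 18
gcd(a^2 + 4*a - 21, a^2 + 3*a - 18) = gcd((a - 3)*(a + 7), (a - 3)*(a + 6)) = a - 3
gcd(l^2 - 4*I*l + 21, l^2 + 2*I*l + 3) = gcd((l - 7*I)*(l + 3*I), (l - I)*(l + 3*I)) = l + 3*I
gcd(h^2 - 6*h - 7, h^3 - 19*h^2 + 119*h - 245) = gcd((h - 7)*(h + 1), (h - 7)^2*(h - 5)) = h - 7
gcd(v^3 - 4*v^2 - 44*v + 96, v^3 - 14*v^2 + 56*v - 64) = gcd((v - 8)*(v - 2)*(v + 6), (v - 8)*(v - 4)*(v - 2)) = v^2 - 10*v + 16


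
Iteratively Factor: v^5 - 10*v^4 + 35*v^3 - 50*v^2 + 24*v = (v - 1)*(v^4 - 9*v^3 + 26*v^2 - 24*v) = (v - 4)*(v - 1)*(v^3 - 5*v^2 + 6*v) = v*(v - 4)*(v - 1)*(v^2 - 5*v + 6) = v*(v - 4)*(v - 3)*(v - 1)*(v - 2)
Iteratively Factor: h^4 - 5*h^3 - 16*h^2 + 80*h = (h - 5)*(h^3 - 16*h) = h*(h - 5)*(h^2 - 16) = h*(h - 5)*(h - 4)*(h + 4)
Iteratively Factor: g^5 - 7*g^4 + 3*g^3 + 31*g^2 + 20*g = (g - 4)*(g^4 - 3*g^3 - 9*g^2 - 5*g) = g*(g - 4)*(g^3 - 3*g^2 - 9*g - 5) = g*(g - 5)*(g - 4)*(g^2 + 2*g + 1) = g*(g - 5)*(g - 4)*(g + 1)*(g + 1)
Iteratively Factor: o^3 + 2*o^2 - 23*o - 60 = (o - 5)*(o^2 + 7*o + 12) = (o - 5)*(o + 4)*(o + 3)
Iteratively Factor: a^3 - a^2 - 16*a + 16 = (a + 4)*(a^2 - 5*a + 4) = (a - 4)*(a + 4)*(a - 1)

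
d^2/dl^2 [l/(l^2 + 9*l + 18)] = 2*(l*(2*l + 9)^2 - 3*(l + 3)*(l^2 + 9*l + 18))/(l^2 + 9*l + 18)^3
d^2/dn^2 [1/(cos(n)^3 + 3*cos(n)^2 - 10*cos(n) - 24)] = ((-37*cos(n) + 24*cos(2*n) + 9*cos(3*n))*(cos(n)^3 + 3*cos(n)^2 - 10*cos(n) - 24)/4 + 2*(3*cos(n)^2 + 6*cos(n) - 10)^2*sin(n)^2)/(cos(n)^3 + 3*cos(n)^2 - 10*cos(n) - 24)^3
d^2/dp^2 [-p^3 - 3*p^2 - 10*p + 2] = -6*p - 6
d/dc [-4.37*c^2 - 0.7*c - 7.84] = -8.74*c - 0.7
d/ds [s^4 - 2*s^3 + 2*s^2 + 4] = 2*s*(2*s^2 - 3*s + 2)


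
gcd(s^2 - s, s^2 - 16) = 1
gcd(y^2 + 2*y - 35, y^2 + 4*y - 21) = y + 7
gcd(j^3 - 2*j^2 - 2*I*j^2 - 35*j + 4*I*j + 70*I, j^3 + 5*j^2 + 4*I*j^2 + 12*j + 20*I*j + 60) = j^2 + j*(5 - 2*I) - 10*I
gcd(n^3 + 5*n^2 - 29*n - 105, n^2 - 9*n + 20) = n - 5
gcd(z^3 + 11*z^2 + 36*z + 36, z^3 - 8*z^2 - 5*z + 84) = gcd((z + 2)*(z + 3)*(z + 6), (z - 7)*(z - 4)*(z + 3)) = z + 3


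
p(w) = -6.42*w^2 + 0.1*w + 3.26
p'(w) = 0.1 - 12.84*w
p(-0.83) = -1.25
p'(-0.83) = 10.76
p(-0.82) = -1.14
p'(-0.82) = 10.63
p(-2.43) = -34.89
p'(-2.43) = 31.30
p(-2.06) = -24.19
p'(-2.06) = 26.55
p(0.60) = 1.01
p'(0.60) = -7.60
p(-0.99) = -3.13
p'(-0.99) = 12.81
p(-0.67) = 0.31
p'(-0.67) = 8.70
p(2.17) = -26.75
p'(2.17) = -27.76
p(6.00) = -227.26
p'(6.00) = -76.94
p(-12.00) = -922.42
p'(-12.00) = 154.18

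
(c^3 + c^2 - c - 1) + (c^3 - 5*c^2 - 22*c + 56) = 2*c^3 - 4*c^2 - 23*c + 55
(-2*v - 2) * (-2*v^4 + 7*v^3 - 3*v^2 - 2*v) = 4*v^5 - 10*v^4 - 8*v^3 + 10*v^2 + 4*v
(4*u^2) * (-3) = -12*u^2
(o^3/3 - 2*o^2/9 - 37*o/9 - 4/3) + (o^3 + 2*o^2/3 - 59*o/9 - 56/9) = 4*o^3/3 + 4*o^2/9 - 32*o/3 - 68/9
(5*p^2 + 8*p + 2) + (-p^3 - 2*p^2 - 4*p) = -p^3 + 3*p^2 + 4*p + 2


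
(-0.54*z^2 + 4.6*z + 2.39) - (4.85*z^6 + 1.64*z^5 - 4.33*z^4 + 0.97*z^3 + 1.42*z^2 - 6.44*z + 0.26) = -4.85*z^6 - 1.64*z^5 + 4.33*z^4 - 0.97*z^3 - 1.96*z^2 + 11.04*z + 2.13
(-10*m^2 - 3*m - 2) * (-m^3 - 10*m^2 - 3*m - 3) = 10*m^5 + 103*m^4 + 62*m^3 + 59*m^2 + 15*m + 6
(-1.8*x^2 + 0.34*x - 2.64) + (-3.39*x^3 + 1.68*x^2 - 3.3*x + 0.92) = -3.39*x^3 - 0.12*x^2 - 2.96*x - 1.72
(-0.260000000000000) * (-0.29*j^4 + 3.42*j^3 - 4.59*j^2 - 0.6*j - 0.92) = 0.0754*j^4 - 0.8892*j^3 + 1.1934*j^2 + 0.156*j + 0.2392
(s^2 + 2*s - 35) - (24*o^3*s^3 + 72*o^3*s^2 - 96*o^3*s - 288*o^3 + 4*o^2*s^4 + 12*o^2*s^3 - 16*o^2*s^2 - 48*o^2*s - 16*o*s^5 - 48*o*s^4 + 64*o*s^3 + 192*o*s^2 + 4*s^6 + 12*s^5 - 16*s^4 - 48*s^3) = -24*o^3*s^3 - 72*o^3*s^2 + 96*o^3*s + 288*o^3 - 4*o^2*s^4 - 12*o^2*s^3 + 16*o^2*s^2 + 48*o^2*s + 16*o*s^5 + 48*o*s^4 - 64*o*s^3 - 192*o*s^2 - 4*s^6 - 12*s^5 + 16*s^4 + 48*s^3 + s^2 + 2*s - 35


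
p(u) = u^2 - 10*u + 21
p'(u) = 2*u - 10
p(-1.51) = 38.38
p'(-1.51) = -13.02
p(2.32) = 3.18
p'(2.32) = -5.36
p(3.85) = -2.68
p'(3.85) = -2.30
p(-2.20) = 47.84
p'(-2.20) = -14.40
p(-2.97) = 59.52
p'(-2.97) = -15.94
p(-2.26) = 48.71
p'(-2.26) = -14.52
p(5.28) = -3.92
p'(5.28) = 0.56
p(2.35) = 3.02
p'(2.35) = -5.30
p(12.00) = 45.00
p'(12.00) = 14.00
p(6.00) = -3.00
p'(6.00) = 2.00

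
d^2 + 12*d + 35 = (d + 5)*(d + 7)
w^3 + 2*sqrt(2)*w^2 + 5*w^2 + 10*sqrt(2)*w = w*(w + 5)*(w + 2*sqrt(2))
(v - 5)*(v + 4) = v^2 - v - 20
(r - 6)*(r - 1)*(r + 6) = r^3 - r^2 - 36*r + 36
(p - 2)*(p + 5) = p^2 + 3*p - 10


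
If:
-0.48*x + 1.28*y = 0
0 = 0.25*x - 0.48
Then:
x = 1.92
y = 0.72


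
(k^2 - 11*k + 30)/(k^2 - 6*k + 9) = (k^2 - 11*k + 30)/(k^2 - 6*k + 9)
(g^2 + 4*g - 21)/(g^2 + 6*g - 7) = (g - 3)/(g - 1)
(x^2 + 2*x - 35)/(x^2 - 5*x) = (x + 7)/x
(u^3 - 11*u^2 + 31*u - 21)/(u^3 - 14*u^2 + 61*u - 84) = (u - 1)/(u - 4)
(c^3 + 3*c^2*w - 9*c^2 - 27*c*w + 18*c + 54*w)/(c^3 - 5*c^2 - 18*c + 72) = (c + 3*w)/(c + 4)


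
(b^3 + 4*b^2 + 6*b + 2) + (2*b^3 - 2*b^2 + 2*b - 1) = 3*b^3 + 2*b^2 + 8*b + 1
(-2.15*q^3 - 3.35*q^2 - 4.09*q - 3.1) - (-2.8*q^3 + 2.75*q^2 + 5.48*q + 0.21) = 0.65*q^3 - 6.1*q^2 - 9.57*q - 3.31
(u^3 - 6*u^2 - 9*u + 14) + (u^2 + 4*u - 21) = u^3 - 5*u^2 - 5*u - 7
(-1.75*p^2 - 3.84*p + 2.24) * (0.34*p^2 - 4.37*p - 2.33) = -0.595*p^4 + 6.3419*p^3 + 21.6199*p^2 - 0.841600000000001*p - 5.2192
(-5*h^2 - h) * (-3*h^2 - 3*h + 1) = 15*h^4 + 18*h^3 - 2*h^2 - h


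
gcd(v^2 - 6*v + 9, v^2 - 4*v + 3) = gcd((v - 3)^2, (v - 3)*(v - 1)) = v - 3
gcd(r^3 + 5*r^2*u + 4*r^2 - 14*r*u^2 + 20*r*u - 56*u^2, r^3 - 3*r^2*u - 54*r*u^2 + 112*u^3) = r^2 + 5*r*u - 14*u^2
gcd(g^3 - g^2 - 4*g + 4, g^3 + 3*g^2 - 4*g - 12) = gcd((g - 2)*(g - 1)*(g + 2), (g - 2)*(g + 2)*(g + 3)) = g^2 - 4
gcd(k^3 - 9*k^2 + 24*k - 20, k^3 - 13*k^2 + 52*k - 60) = k^2 - 7*k + 10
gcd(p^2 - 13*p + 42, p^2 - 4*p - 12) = p - 6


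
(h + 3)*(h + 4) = h^2 + 7*h + 12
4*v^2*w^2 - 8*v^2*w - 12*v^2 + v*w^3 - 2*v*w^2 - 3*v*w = (4*v + w)*(w - 3)*(v*w + v)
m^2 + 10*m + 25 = (m + 5)^2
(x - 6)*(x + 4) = x^2 - 2*x - 24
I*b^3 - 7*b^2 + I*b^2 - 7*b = b*(b + 7*I)*(I*b + I)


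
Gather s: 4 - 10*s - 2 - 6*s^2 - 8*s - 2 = -6*s^2 - 18*s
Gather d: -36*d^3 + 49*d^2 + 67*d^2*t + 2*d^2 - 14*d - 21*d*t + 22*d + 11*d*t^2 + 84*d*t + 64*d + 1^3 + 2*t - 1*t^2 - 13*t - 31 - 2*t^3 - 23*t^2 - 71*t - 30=-36*d^3 + d^2*(67*t + 51) + d*(11*t^2 + 63*t + 72) - 2*t^3 - 24*t^2 - 82*t - 60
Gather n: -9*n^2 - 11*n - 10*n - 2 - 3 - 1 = -9*n^2 - 21*n - 6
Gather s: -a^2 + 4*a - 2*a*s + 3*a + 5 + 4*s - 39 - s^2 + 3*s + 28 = -a^2 + 7*a - s^2 + s*(7 - 2*a) - 6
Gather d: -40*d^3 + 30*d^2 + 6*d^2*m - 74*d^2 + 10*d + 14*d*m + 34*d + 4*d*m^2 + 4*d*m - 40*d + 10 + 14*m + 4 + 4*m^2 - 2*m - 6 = -40*d^3 + d^2*(6*m - 44) + d*(4*m^2 + 18*m + 4) + 4*m^2 + 12*m + 8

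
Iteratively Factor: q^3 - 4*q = (q)*(q^2 - 4) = q*(q - 2)*(q + 2)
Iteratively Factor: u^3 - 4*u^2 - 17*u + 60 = (u + 4)*(u^2 - 8*u + 15) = (u - 3)*(u + 4)*(u - 5)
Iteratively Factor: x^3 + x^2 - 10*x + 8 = (x - 1)*(x^2 + 2*x - 8) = (x - 1)*(x + 4)*(x - 2)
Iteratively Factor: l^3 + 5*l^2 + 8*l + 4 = (l + 2)*(l^2 + 3*l + 2) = (l + 2)^2*(l + 1)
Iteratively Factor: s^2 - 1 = (s - 1)*(s + 1)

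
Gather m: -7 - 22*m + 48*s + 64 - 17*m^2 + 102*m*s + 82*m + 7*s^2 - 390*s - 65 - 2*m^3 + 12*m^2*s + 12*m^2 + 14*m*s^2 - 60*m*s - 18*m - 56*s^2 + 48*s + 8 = -2*m^3 + m^2*(12*s - 5) + m*(14*s^2 + 42*s + 42) - 49*s^2 - 294*s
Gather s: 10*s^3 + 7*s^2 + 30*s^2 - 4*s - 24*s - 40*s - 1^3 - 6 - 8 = 10*s^3 + 37*s^2 - 68*s - 15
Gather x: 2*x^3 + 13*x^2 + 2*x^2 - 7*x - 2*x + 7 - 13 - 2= 2*x^3 + 15*x^2 - 9*x - 8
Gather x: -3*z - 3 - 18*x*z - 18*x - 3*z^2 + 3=x*(-18*z - 18) - 3*z^2 - 3*z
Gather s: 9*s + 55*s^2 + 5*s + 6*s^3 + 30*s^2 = 6*s^3 + 85*s^2 + 14*s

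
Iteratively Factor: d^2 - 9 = (d - 3)*(d + 3)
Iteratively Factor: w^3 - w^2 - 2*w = (w - 2)*(w^2 + w) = w*(w - 2)*(w + 1)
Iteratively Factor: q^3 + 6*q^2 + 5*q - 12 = (q + 3)*(q^2 + 3*q - 4) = (q - 1)*(q + 3)*(q + 4)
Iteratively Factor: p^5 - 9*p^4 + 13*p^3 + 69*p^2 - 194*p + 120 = (p + 3)*(p^4 - 12*p^3 + 49*p^2 - 78*p + 40) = (p - 5)*(p + 3)*(p^3 - 7*p^2 + 14*p - 8) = (p - 5)*(p - 2)*(p + 3)*(p^2 - 5*p + 4) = (p - 5)*(p - 4)*(p - 2)*(p + 3)*(p - 1)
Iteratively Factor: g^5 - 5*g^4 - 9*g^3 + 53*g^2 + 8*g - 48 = (g - 4)*(g^4 - g^3 - 13*g^2 + g + 12) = (g - 4)*(g + 1)*(g^3 - 2*g^2 - 11*g + 12) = (g - 4)*(g + 1)*(g + 3)*(g^2 - 5*g + 4) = (g - 4)*(g - 1)*(g + 1)*(g + 3)*(g - 4)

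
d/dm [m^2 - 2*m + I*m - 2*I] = 2*m - 2 + I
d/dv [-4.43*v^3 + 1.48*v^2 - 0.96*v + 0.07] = -13.29*v^2 + 2.96*v - 0.96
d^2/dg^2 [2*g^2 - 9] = 4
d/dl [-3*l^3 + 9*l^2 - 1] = 9*l*(2 - l)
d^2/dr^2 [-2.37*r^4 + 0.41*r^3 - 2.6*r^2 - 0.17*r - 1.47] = -28.44*r^2 + 2.46*r - 5.2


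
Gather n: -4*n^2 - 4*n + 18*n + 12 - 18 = -4*n^2 + 14*n - 6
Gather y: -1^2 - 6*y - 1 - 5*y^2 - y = -5*y^2 - 7*y - 2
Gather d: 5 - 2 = 3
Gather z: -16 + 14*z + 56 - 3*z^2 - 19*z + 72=-3*z^2 - 5*z + 112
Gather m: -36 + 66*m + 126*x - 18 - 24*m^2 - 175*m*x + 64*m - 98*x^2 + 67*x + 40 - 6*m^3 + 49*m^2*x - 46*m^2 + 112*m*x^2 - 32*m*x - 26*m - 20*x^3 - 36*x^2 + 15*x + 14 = -6*m^3 + m^2*(49*x - 70) + m*(112*x^2 - 207*x + 104) - 20*x^3 - 134*x^2 + 208*x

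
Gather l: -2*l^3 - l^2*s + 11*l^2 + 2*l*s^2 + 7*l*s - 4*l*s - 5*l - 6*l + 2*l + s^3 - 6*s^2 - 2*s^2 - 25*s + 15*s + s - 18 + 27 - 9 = -2*l^3 + l^2*(11 - s) + l*(2*s^2 + 3*s - 9) + s^3 - 8*s^2 - 9*s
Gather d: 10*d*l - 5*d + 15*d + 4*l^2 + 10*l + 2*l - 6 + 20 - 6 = d*(10*l + 10) + 4*l^2 + 12*l + 8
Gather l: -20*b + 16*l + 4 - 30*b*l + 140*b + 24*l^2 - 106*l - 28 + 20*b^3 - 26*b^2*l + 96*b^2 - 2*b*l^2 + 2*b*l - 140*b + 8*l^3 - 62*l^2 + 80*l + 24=20*b^3 + 96*b^2 - 20*b + 8*l^3 + l^2*(-2*b - 38) + l*(-26*b^2 - 28*b - 10)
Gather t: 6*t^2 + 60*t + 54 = 6*t^2 + 60*t + 54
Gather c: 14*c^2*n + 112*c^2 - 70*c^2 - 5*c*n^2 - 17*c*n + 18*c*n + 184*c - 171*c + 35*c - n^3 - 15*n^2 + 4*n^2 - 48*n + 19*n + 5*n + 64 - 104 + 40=c^2*(14*n + 42) + c*(-5*n^2 + n + 48) - n^3 - 11*n^2 - 24*n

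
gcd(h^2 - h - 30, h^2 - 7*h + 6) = h - 6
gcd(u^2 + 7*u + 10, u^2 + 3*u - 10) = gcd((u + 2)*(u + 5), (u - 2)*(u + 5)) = u + 5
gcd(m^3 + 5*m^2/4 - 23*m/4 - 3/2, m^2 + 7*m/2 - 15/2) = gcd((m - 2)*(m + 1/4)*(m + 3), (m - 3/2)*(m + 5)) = 1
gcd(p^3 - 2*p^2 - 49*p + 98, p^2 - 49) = p^2 - 49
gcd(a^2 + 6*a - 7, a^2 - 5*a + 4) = a - 1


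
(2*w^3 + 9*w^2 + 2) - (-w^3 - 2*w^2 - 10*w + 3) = 3*w^3 + 11*w^2 + 10*w - 1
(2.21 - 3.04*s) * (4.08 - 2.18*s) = 6.6272*s^2 - 17.221*s + 9.0168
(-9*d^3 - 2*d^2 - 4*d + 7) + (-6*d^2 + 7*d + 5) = -9*d^3 - 8*d^2 + 3*d + 12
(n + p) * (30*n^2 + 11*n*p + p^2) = 30*n^3 + 41*n^2*p + 12*n*p^2 + p^3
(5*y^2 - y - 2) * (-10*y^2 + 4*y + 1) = -50*y^4 + 30*y^3 + 21*y^2 - 9*y - 2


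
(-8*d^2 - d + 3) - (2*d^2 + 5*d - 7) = -10*d^2 - 6*d + 10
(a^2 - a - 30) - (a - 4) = a^2 - 2*a - 26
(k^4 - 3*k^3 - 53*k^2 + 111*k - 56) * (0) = 0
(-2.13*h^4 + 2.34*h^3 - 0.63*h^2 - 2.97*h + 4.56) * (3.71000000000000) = -7.9023*h^4 + 8.6814*h^3 - 2.3373*h^2 - 11.0187*h + 16.9176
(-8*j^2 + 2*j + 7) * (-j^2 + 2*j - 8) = 8*j^4 - 18*j^3 + 61*j^2 - 2*j - 56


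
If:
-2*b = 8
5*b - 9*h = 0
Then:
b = -4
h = -20/9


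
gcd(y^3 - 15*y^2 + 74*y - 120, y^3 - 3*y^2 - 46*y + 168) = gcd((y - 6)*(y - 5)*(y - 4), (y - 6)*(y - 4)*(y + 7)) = y^2 - 10*y + 24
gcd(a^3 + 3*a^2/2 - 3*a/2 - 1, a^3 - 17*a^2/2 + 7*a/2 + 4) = a^2 - a/2 - 1/2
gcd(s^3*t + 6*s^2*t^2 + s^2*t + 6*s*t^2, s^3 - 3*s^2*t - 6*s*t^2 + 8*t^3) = 1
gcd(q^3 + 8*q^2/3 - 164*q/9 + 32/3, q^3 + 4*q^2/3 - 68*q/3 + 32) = q^2 + 10*q/3 - 16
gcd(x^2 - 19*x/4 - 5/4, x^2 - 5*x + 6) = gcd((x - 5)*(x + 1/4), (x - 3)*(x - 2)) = 1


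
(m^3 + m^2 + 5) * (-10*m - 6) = -10*m^4 - 16*m^3 - 6*m^2 - 50*m - 30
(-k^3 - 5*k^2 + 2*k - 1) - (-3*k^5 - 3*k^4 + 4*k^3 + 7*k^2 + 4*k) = 3*k^5 + 3*k^4 - 5*k^3 - 12*k^2 - 2*k - 1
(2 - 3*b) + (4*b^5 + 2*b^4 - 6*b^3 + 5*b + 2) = 4*b^5 + 2*b^4 - 6*b^3 + 2*b + 4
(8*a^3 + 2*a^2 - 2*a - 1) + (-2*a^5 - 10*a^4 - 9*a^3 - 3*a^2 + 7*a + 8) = -2*a^5 - 10*a^4 - a^3 - a^2 + 5*a + 7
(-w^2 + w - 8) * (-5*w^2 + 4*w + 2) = 5*w^4 - 9*w^3 + 42*w^2 - 30*w - 16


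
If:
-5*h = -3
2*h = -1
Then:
No Solution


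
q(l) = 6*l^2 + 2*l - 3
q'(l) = 12*l + 2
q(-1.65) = 10.04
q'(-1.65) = -17.80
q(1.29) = 9.56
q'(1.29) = 17.48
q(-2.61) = 32.65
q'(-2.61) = -29.32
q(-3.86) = 78.68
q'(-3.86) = -44.32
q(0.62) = 0.55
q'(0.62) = 9.44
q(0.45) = -0.88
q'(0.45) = 7.40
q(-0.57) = -2.19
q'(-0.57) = -4.84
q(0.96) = 4.45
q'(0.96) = 13.52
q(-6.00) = 201.00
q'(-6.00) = -70.00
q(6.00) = 225.00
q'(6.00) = 74.00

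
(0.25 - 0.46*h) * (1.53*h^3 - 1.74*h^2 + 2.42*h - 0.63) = -0.7038*h^4 + 1.1829*h^3 - 1.5482*h^2 + 0.8948*h - 0.1575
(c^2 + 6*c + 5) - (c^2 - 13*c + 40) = 19*c - 35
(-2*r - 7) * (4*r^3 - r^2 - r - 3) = -8*r^4 - 26*r^3 + 9*r^2 + 13*r + 21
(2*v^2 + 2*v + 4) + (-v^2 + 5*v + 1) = v^2 + 7*v + 5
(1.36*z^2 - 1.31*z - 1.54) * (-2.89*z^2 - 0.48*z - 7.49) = -3.9304*z^4 + 3.1331*z^3 - 5.107*z^2 + 10.5511*z + 11.5346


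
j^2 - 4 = (j - 2)*(j + 2)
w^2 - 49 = (w - 7)*(w + 7)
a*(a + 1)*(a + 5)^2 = a^4 + 11*a^3 + 35*a^2 + 25*a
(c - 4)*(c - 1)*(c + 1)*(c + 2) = c^4 - 2*c^3 - 9*c^2 + 2*c + 8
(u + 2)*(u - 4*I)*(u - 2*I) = u^3 + 2*u^2 - 6*I*u^2 - 8*u - 12*I*u - 16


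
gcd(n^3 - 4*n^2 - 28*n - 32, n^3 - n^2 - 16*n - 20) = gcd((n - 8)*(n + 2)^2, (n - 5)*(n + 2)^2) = n^2 + 4*n + 4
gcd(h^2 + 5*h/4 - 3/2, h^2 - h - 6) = h + 2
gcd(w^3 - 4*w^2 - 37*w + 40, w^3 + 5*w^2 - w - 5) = w^2 + 4*w - 5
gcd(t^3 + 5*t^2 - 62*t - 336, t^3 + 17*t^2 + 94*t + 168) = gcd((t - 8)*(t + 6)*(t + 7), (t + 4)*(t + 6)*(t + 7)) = t^2 + 13*t + 42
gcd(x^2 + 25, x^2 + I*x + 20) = x + 5*I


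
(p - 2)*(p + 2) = p^2 - 4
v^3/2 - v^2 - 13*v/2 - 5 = (v/2 + 1)*(v - 5)*(v + 1)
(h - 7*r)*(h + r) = h^2 - 6*h*r - 7*r^2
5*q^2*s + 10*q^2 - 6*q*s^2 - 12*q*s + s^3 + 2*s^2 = (-5*q + s)*(-q + s)*(s + 2)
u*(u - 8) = u^2 - 8*u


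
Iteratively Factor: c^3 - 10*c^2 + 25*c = (c)*(c^2 - 10*c + 25) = c*(c - 5)*(c - 5)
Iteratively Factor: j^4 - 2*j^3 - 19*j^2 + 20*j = (j - 1)*(j^3 - j^2 - 20*j) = (j - 1)*(j + 4)*(j^2 - 5*j) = j*(j - 1)*(j + 4)*(j - 5)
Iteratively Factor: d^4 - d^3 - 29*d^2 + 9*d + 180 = (d - 5)*(d^3 + 4*d^2 - 9*d - 36) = (d - 5)*(d + 3)*(d^2 + d - 12) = (d - 5)*(d + 3)*(d + 4)*(d - 3)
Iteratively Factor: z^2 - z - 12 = (z + 3)*(z - 4)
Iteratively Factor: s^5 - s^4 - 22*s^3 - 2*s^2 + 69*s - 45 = (s + 3)*(s^4 - 4*s^3 - 10*s^2 + 28*s - 15) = (s - 5)*(s + 3)*(s^3 + s^2 - 5*s + 3) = (s - 5)*(s - 1)*(s + 3)*(s^2 + 2*s - 3) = (s - 5)*(s - 1)*(s + 3)^2*(s - 1)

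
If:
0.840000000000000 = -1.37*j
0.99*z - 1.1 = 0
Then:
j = -0.61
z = 1.11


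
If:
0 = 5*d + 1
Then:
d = -1/5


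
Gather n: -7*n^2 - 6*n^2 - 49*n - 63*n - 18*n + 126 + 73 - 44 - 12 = -13*n^2 - 130*n + 143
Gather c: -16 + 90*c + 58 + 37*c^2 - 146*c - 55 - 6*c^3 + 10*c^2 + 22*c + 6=-6*c^3 + 47*c^2 - 34*c - 7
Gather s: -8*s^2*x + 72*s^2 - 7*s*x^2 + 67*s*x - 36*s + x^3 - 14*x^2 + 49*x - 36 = s^2*(72 - 8*x) + s*(-7*x^2 + 67*x - 36) + x^3 - 14*x^2 + 49*x - 36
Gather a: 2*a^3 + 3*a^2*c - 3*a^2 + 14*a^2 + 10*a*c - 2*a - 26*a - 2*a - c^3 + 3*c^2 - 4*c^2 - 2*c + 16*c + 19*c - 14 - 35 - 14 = 2*a^3 + a^2*(3*c + 11) + a*(10*c - 30) - c^3 - c^2 + 33*c - 63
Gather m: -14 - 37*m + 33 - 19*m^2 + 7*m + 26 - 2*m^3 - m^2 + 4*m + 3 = -2*m^3 - 20*m^2 - 26*m + 48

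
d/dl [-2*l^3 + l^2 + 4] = 2*l*(1 - 3*l)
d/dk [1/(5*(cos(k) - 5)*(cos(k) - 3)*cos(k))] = (3*sin(k) + 15*sin(k)/cos(k)^2 - 16*tan(k))/(5*(cos(k) - 5)^2*(cos(k) - 3)^2)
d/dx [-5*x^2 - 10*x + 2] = -10*x - 10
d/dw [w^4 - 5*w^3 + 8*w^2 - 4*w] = 4*w^3 - 15*w^2 + 16*w - 4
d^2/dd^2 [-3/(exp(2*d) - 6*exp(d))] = 6*((exp(d) - 6)*(2*exp(d) - 3) - 4*(exp(d) - 3)^2)*exp(-d)/(exp(d) - 6)^3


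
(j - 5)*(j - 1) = j^2 - 6*j + 5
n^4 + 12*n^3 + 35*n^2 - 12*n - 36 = (n - 1)*(n + 1)*(n + 6)^2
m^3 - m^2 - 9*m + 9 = (m - 3)*(m - 1)*(m + 3)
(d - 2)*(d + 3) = d^2 + d - 6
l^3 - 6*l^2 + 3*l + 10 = (l - 5)*(l - 2)*(l + 1)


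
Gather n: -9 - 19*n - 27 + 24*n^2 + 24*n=24*n^2 + 5*n - 36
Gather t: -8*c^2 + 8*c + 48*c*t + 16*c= -8*c^2 + 48*c*t + 24*c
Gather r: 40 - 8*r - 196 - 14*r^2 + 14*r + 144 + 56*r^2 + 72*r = 42*r^2 + 78*r - 12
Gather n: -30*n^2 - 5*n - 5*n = -30*n^2 - 10*n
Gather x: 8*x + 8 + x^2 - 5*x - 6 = x^2 + 3*x + 2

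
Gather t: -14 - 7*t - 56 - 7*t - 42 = -14*t - 112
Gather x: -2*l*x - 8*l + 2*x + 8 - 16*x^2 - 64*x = -8*l - 16*x^2 + x*(-2*l - 62) + 8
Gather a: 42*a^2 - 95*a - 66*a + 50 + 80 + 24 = 42*a^2 - 161*a + 154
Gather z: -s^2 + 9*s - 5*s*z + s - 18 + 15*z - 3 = -s^2 + 10*s + z*(15 - 5*s) - 21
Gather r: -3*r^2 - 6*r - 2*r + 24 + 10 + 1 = -3*r^2 - 8*r + 35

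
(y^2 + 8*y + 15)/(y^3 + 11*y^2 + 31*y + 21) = (y + 5)/(y^2 + 8*y + 7)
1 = 1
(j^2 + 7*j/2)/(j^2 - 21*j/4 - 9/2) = 2*j*(2*j + 7)/(4*j^2 - 21*j - 18)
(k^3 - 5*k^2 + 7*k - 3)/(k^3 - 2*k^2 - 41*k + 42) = (k^2 - 4*k + 3)/(k^2 - k - 42)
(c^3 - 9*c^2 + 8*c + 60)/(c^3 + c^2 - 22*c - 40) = (c - 6)/(c + 4)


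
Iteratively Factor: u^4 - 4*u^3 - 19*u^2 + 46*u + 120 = (u - 4)*(u^3 - 19*u - 30) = (u - 4)*(u + 3)*(u^2 - 3*u - 10) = (u - 4)*(u + 2)*(u + 3)*(u - 5)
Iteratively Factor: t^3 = (t)*(t^2) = t^2*(t)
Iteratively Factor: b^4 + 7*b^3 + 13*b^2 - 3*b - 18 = (b + 2)*(b^3 + 5*b^2 + 3*b - 9) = (b - 1)*(b + 2)*(b^2 + 6*b + 9) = (b - 1)*(b + 2)*(b + 3)*(b + 3)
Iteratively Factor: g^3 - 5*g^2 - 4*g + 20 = (g - 2)*(g^2 - 3*g - 10) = (g - 5)*(g - 2)*(g + 2)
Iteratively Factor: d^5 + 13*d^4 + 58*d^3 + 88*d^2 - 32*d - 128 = (d + 4)*(d^4 + 9*d^3 + 22*d^2 - 32) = (d + 4)^2*(d^3 + 5*d^2 + 2*d - 8) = (d + 4)^3*(d^2 + d - 2) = (d - 1)*(d + 4)^3*(d + 2)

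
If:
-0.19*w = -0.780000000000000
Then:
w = 4.11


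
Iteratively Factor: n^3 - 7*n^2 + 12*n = (n - 4)*(n^2 - 3*n) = n*(n - 4)*(n - 3)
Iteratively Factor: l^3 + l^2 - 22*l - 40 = (l + 2)*(l^2 - l - 20) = (l + 2)*(l + 4)*(l - 5)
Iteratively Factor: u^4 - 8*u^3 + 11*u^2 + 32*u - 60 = (u + 2)*(u^3 - 10*u^2 + 31*u - 30) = (u - 2)*(u + 2)*(u^2 - 8*u + 15) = (u - 3)*(u - 2)*(u + 2)*(u - 5)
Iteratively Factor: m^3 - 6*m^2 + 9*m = (m - 3)*(m^2 - 3*m) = m*(m - 3)*(m - 3)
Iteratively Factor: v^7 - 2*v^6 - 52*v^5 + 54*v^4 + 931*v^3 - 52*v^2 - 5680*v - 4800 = (v - 5)*(v^6 + 3*v^5 - 37*v^4 - 131*v^3 + 276*v^2 + 1328*v + 960) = (v - 5)^2*(v^5 + 8*v^4 + 3*v^3 - 116*v^2 - 304*v - 192) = (v - 5)^2*(v + 4)*(v^4 + 4*v^3 - 13*v^2 - 64*v - 48) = (v - 5)^2*(v + 1)*(v + 4)*(v^3 + 3*v^2 - 16*v - 48) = (v - 5)^2*(v + 1)*(v + 3)*(v + 4)*(v^2 - 16) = (v - 5)^2*(v - 4)*(v + 1)*(v + 3)*(v + 4)*(v + 4)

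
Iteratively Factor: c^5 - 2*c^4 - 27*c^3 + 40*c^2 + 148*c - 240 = (c + 3)*(c^4 - 5*c^3 - 12*c^2 + 76*c - 80) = (c - 5)*(c + 3)*(c^3 - 12*c + 16) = (c - 5)*(c + 3)*(c + 4)*(c^2 - 4*c + 4) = (c - 5)*(c - 2)*(c + 3)*(c + 4)*(c - 2)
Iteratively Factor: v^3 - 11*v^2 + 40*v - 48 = (v - 3)*(v^2 - 8*v + 16) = (v - 4)*(v - 3)*(v - 4)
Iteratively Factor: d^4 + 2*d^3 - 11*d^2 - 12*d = (d)*(d^3 + 2*d^2 - 11*d - 12) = d*(d - 3)*(d^2 + 5*d + 4) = d*(d - 3)*(d + 4)*(d + 1)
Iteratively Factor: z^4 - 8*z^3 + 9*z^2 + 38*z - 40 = (z + 2)*(z^3 - 10*z^2 + 29*z - 20) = (z - 1)*(z + 2)*(z^2 - 9*z + 20) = (z - 4)*(z - 1)*(z + 2)*(z - 5)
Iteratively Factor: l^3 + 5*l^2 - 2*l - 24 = (l + 3)*(l^2 + 2*l - 8) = (l - 2)*(l + 3)*(l + 4)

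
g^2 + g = g*(g + 1)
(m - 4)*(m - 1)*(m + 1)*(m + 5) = m^4 + m^3 - 21*m^2 - m + 20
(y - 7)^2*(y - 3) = y^3 - 17*y^2 + 91*y - 147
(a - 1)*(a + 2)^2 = a^3 + 3*a^2 - 4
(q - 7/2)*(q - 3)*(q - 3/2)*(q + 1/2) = q^4 - 15*q^3/2 + 65*q^2/4 - 45*q/8 - 63/8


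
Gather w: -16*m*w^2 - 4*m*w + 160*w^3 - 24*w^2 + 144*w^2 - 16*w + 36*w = 160*w^3 + w^2*(120 - 16*m) + w*(20 - 4*m)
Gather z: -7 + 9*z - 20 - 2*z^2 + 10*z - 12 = -2*z^2 + 19*z - 39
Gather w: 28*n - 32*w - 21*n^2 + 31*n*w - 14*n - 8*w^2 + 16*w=-21*n^2 + 14*n - 8*w^2 + w*(31*n - 16)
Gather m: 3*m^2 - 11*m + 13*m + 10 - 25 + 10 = 3*m^2 + 2*m - 5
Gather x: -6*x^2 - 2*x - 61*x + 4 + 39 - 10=-6*x^2 - 63*x + 33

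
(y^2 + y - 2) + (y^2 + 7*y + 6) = 2*y^2 + 8*y + 4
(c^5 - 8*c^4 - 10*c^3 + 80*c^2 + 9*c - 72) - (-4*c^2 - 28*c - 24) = c^5 - 8*c^4 - 10*c^3 + 84*c^2 + 37*c - 48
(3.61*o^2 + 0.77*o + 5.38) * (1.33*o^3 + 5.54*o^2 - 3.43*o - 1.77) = 4.8013*o^5 + 21.0235*o^4 - 0.9611*o^3 + 20.7744*o^2 - 19.8163*o - 9.5226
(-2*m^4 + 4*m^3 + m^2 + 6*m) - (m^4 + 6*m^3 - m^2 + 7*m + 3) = -3*m^4 - 2*m^3 + 2*m^2 - m - 3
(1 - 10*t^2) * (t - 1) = -10*t^3 + 10*t^2 + t - 1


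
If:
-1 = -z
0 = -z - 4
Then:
No Solution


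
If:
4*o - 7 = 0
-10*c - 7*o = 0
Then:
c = -49/40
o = 7/4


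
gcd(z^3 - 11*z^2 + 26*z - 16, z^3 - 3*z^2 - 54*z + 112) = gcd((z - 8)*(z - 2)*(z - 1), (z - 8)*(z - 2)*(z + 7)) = z^2 - 10*z + 16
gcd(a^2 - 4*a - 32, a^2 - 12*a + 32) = a - 8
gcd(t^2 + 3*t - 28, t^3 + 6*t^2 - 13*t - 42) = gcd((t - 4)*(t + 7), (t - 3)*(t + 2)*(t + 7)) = t + 7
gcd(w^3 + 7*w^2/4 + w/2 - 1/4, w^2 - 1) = w + 1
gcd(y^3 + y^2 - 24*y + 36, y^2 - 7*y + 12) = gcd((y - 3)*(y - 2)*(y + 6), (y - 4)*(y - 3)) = y - 3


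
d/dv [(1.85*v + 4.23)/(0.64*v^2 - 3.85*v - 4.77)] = (-1.184*v^2 - 5.4144*v + 7.461)/(0.4096*v^4 - 4.928*v^3 + 8.7169*v^2 + 36.729*v + 22.7529)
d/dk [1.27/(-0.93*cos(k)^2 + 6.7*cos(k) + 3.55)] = (8.509 - 2.3622*cos(k))*sin(k)/(-0.93*cos(k)^2 + 6.7*cos(k) + 3.55)^2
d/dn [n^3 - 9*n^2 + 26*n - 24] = 3*n^2 - 18*n + 26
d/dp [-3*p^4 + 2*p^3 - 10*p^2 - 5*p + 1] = -12*p^3 + 6*p^2 - 20*p - 5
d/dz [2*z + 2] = 2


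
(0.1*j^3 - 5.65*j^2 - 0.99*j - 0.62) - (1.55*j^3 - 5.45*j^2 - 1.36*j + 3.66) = -1.45*j^3 - 0.2*j^2 + 0.37*j - 4.28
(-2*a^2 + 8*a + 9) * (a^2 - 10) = -2*a^4 + 8*a^3 + 29*a^2 - 80*a - 90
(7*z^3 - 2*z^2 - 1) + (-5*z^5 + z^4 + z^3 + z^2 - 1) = -5*z^5 + z^4 + 8*z^3 - z^2 - 2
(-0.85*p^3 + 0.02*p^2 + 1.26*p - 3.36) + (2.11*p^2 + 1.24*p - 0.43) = -0.85*p^3 + 2.13*p^2 + 2.5*p - 3.79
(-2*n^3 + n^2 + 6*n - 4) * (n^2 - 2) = -2*n^5 + n^4 + 10*n^3 - 6*n^2 - 12*n + 8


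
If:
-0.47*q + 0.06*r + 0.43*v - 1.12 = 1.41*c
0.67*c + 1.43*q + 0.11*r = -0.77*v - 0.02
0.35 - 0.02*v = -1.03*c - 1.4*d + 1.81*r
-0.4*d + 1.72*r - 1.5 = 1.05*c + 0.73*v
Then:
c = 0.656898786645177*v - 0.886781714895701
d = 0.855329129215299*v + 1.18687282479213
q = 0.354825228502767 - 0.925035149322204*v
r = 1.02434614980439*v + 0.606760656556026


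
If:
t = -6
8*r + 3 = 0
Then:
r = -3/8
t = -6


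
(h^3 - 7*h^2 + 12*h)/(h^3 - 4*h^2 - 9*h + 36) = h/(h + 3)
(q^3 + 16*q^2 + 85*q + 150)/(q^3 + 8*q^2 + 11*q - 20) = (q^2 + 11*q + 30)/(q^2 + 3*q - 4)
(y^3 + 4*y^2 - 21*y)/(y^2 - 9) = y*(y + 7)/(y + 3)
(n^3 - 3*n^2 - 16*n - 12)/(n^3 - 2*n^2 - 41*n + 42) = (n^3 - 3*n^2 - 16*n - 12)/(n^3 - 2*n^2 - 41*n + 42)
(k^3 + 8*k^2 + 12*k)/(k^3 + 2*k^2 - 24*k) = (k + 2)/(k - 4)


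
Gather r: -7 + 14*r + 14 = 14*r + 7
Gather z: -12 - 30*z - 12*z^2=-12*z^2 - 30*z - 12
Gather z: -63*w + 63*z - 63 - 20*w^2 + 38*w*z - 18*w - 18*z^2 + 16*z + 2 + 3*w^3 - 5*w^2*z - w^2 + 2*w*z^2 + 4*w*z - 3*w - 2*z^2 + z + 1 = 3*w^3 - 21*w^2 - 84*w + z^2*(2*w - 20) + z*(-5*w^2 + 42*w + 80) - 60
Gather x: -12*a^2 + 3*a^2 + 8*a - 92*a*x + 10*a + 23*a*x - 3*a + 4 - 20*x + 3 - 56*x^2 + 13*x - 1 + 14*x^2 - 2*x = -9*a^2 + 15*a - 42*x^2 + x*(-69*a - 9) + 6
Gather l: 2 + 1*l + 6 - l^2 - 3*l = -l^2 - 2*l + 8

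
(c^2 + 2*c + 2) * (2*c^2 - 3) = 2*c^4 + 4*c^3 + c^2 - 6*c - 6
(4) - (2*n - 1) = 5 - 2*n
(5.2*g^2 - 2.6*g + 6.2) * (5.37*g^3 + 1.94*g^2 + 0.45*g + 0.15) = 27.924*g^5 - 3.874*g^4 + 30.59*g^3 + 11.638*g^2 + 2.4*g + 0.93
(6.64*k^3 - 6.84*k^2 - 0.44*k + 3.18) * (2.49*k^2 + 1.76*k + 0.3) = 16.5336*k^5 - 5.3452*k^4 - 11.142*k^3 + 5.0918*k^2 + 5.4648*k + 0.954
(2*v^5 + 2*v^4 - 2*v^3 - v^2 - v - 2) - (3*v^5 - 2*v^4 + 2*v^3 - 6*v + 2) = -v^5 + 4*v^4 - 4*v^3 - v^2 + 5*v - 4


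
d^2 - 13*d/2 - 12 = (d - 8)*(d + 3/2)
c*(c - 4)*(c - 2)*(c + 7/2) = c^4 - 5*c^3/2 - 13*c^2 + 28*c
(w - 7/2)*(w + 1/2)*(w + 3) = w^3 - 43*w/4 - 21/4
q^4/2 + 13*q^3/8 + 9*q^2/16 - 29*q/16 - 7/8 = (q/2 + 1/4)*(q - 1)*(q + 7/4)*(q + 2)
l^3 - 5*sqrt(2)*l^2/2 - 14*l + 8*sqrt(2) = (l - 4*sqrt(2))*(l - sqrt(2)/2)*(l + 2*sqrt(2))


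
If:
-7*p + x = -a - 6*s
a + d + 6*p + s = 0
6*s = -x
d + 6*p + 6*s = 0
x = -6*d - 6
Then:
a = 35/79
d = -72/79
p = 5/79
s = 7/79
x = -42/79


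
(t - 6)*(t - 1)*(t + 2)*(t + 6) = t^4 + t^3 - 38*t^2 - 36*t + 72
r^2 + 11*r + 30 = (r + 5)*(r + 6)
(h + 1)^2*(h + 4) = h^3 + 6*h^2 + 9*h + 4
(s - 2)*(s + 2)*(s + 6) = s^3 + 6*s^2 - 4*s - 24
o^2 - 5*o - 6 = (o - 6)*(o + 1)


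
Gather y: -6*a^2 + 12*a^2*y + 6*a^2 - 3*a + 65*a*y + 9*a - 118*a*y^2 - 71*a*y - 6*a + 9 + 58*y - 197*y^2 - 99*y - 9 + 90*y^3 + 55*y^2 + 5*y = 90*y^3 + y^2*(-118*a - 142) + y*(12*a^2 - 6*a - 36)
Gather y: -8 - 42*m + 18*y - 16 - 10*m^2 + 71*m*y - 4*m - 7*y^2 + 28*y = -10*m^2 - 46*m - 7*y^2 + y*(71*m + 46) - 24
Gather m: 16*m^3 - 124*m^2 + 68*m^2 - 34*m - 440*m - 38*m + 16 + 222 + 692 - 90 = 16*m^3 - 56*m^2 - 512*m + 840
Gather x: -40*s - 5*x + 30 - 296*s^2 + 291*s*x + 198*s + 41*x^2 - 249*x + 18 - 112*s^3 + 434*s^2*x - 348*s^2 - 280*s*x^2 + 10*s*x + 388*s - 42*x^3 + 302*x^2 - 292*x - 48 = -112*s^3 - 644*s^2 + 546*s - 42*x^3 + x^2*(343 - 280*s) + x*(434*s^2 + 301*s - 546)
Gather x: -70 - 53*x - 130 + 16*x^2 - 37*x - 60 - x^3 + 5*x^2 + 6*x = -x^3 + 21*x^2 - 84*x - 260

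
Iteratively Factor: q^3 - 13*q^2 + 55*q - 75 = (q - 5)*(q^2 - 8*q + 15) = (q - 5)^2*(q - 3)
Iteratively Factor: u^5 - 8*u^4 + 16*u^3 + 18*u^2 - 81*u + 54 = (u - 3)*(u^4 - 5*u^3 + u^2 + 21*u - 18) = (u - 3)*(u - 1)*(u^3 - 4*u^2 - 3*u + 18) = (u - 3)^2*(u - 1)*(u^2 - u - 6) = (u - 3)^3*(u - 1)*(u + 2)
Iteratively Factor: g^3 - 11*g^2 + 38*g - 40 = (g - 5)*(g^2 - 6*g + 8) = (g - 5)*(g - 2)*(g - 4)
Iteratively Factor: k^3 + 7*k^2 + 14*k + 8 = (k + 4)*(k^2 + 3*k + 2) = (k + 1)*(k + 4)*(k + 2)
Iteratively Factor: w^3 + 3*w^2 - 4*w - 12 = (w - 2)*(w^2 + 5*w + 6) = (w - 2)*(w + 2)*(w + 3)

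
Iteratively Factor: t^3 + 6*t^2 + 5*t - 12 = (t - 1)*(t^2 + 7*t + 12) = (t - 1)*(t + 4)*(t + 3)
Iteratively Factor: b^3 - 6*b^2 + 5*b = (b - 5)*(b^2 - b) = (b - 5)*(b - 1)*(b)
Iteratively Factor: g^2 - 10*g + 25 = (g - 5)*(g - 5)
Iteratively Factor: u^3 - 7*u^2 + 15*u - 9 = (u - 3)*(u^2 - 4*u + 3) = (u - 3)*(u - 1)*(u - 3)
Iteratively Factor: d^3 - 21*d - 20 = (d + 4)*(d^2 - 4*d - 5) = (d + 1)*(d + 4)*(d - 5)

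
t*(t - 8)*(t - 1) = t^3 - 9*t^2 + 8*t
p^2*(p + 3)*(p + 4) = p^4 + 7*p^3 + 12*p^2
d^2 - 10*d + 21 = (d - 7)*(d - 3)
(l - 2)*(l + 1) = l^2 - l - 2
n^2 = n^2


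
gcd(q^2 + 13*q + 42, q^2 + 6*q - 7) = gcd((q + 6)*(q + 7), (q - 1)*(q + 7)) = q + 7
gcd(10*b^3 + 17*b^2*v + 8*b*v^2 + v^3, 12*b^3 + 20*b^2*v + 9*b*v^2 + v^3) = 2*b^2 + 3*b*v + v^2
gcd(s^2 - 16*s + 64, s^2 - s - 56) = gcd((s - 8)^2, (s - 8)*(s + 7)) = s - 8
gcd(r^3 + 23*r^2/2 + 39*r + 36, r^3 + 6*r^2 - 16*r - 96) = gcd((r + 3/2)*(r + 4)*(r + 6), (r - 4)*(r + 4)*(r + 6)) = r^2 + 10*r + 24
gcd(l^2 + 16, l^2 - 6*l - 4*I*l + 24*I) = l - 4*I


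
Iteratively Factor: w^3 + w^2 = (w)*(w^2 + w) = w^2*(w + 1)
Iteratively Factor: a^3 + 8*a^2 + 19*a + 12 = (a + 3)*(a^2 + 5*a + 4) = (a + 1)*(a + 3)*(a + 4)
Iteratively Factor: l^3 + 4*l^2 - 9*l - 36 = (l + 4)*(l^2 - 9) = (l + 3)*(l + 4)*(l - 3)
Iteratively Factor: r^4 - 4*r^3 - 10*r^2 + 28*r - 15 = (r - 1)*(r^3 - 3*r^2 - 13*r + 15) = (r - 1)^2*(r^2 - 2*r - 15) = (r - 5)*(r - 1)^2*(r + 3)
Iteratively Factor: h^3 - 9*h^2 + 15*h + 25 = (h + 1)*(h^2 - 10*h + 25) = (h - 5)*(h + 1)*(h - 5)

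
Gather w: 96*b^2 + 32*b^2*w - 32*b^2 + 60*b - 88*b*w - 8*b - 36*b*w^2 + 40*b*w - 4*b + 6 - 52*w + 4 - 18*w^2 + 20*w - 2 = 64*b^2 + 48*b + w^2*(-36*b - 18) + w*(32*b^2 - 48*b - 32) + 8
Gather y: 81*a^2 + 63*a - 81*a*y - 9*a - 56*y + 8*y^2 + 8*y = 81*a^2 + 54*a + 8*y^2 + y*(-81*a - 48)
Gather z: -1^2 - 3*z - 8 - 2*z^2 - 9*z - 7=-2*z^2 - 12*z - 16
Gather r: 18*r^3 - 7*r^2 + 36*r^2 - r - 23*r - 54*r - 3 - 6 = 18*r^3 + 29*r^2 - 78*r - 9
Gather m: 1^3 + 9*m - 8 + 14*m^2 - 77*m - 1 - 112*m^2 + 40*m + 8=-98*m^2 - 28*m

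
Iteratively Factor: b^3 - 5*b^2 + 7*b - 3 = (b - 1)*(b^2 - 4*b + 3) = (b - 1)^2*(b - 3)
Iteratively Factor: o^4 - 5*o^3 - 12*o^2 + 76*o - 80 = (o - 5)*(o^3 - 12*o + 16) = (o - 5)*(o + 4)*(o^2 - 4*o + 4) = (o - 5)*(o - 2)*(o + 4)*(o - 2)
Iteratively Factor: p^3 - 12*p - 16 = (p + 2)*(p^2 - 2*p - 8) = (p - 4)*(p + 2)*(p + 2)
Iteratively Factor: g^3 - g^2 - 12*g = (g - 4)*(g^2 + 3*g) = g*(g - 4)*(g + 3)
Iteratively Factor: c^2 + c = (c + 1)*(c)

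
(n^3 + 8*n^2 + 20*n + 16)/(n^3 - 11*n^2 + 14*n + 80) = (n^2 + 6*n + 8)/(n^2 - 13*n + 40)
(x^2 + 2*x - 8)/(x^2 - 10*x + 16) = (x + 4)/(x - 8)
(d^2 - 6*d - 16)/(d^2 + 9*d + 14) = (d - 8)/(d + 7)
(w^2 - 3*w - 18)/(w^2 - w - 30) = (w + 3)/(w + 5)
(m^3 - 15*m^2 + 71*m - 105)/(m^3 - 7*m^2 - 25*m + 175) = (m - 3)/(m + 5)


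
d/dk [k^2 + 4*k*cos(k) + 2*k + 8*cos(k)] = -4*k*sin(k) + 2*k - 8*sin(k) + 4*cos(k) + 2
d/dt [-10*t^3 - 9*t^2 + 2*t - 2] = -30*t^2 - 18*t + 2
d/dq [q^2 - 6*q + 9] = 2*q - 6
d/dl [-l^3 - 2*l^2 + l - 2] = -3*l^2 - 4*l + 1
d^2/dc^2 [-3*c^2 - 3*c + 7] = -6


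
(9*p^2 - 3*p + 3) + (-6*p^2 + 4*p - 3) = 3*p^2 + p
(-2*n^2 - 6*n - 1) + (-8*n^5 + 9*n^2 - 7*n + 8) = -8*n^5 + 7*n^2 - 13*n + 7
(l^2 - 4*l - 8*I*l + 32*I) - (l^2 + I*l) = -4*l - 9*I*l + 32*I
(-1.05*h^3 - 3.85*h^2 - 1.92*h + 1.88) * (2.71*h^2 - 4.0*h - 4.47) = -2.8455*h^5 - 6.2335*h^4 + 14.8903*h^3 + 29.9843*h^2 + 1.0624*h - 8.4036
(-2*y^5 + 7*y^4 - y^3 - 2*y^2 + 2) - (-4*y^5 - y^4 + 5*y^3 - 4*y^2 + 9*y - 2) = 2*y^5 + 8*y^4 - 6*y^3 + 2*y^2 - 9*y + 4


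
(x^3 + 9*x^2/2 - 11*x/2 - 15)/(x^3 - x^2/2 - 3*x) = (x + 5)/x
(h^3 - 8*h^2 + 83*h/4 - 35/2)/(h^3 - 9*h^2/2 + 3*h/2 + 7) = (h - 5/2)/(h + 1)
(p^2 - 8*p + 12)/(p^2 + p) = (p^2 - 8*p + 12)/(p*(p + 1))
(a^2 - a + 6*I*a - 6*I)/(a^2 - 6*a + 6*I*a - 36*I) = (a - 1)/(a - 6)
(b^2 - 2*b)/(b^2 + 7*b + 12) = b*(b - 2)/(b^2 + 7*b + 12)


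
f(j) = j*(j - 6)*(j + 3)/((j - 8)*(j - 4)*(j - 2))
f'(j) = j*(j - 6)/((j - 8)*(j - 4)*(j - 2)) - j*(j - 6)*(j + 3)/((j - 8)*(j - 4)*(j - 2)^2) - j*(j - 6)*(j + 3)/((j - 8)*(j - 4)^2*(j - 2)) + j*(j + 3)/((j - 8)*(j - 4)*(j - 2)) - j*(j - 6)*(j + 3)/((j - 8)^2*(j - 4)*(j - 2)) + (j - 6)*(j + 3)/((j - 8)*(j - 4)*(j - 2))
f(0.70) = 0.44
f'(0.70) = 1.19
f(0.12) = 0.04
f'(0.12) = 0.36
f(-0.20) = -0.05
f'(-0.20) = 0.18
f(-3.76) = 0.05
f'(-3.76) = -0.07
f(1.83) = 16.19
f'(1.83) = 113.66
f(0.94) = 0.82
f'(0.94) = 2.07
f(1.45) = 3.20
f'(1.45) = 9.77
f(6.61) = -2.32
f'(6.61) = -4.67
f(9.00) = 9.26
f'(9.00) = -7.55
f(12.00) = 3.38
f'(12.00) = -0.53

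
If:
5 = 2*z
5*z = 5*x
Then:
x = 5/2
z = 5/2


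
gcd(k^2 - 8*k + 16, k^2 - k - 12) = k - 4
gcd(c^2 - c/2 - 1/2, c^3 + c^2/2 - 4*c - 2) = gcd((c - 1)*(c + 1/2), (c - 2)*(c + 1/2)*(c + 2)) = c + 1/2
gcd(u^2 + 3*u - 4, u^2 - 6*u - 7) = 1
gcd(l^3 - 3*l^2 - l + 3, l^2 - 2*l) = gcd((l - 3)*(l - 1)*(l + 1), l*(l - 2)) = 1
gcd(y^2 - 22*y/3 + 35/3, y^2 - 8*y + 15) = y - 5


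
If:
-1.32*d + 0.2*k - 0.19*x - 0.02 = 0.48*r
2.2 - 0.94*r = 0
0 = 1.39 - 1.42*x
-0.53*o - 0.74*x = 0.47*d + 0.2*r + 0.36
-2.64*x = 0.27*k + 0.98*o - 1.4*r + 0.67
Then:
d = 1.20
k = 14.59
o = -4.00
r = 2.34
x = 0.98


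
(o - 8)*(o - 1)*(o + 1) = o^3 - 8*o^2 - o + 8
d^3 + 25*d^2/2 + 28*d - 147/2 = (d - 3/2)*(d + 7)^2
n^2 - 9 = (n - 3)*(n + 3)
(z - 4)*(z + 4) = z^2 - 16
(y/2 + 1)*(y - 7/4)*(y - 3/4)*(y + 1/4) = y^4/2 - y^3/8 - 61*y^2/32 + 109*y/128 + 21/64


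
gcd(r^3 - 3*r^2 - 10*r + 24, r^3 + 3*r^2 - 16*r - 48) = r^2 - r - 12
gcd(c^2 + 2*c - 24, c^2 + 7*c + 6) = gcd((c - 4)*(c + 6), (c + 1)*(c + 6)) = c + 6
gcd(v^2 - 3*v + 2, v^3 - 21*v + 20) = v - 1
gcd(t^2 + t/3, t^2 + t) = t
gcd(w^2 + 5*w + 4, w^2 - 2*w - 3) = w + 1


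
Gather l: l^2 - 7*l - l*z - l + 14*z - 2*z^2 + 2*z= l^2 + l*(-z - 8) - 2*z^2 + 16*z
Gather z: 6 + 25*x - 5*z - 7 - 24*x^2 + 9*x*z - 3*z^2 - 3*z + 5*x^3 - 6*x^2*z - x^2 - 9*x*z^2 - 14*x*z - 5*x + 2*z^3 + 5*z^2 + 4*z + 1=5*x^3 - 25*x^2 + 20*x + 2*z^3 + z^2*(2 - 9*x) + z*(-6*x^2 - 5*x - 4)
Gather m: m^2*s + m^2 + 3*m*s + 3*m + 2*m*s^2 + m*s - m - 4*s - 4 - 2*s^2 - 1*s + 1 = m^2*(s + 1) + m*(2*s^2 + 4*s + 2) - 2*s^2 - 5*s - 3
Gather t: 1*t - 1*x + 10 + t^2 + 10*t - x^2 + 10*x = t^2 + 11*t - x^2 + 9*x + 10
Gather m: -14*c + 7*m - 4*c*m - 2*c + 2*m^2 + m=-16*c + 2*m^2 + m*(8 - 4*c)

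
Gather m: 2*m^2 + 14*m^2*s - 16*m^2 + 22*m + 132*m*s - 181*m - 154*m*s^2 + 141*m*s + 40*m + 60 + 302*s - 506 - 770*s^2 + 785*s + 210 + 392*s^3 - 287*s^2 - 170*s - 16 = m^2*(14*s - 14) + m*(-154*s^2 + 273*s - 119) + 392*s^3 - 1057*s^2 + 917*s - 252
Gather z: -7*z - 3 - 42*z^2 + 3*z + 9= -42*z^2 - 4*z + 6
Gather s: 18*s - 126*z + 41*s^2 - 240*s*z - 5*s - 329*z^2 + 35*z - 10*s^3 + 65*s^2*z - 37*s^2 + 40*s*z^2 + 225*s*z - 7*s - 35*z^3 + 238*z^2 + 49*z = -10*s^3 + s^2*(65*z + 4) + s*(40*z^2 - 15*z + 6) - 35*z^3 - 91*z^2 - 42*z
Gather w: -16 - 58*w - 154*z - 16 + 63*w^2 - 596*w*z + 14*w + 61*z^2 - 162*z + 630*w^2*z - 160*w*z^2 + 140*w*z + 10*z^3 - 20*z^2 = w^2*(630*z + 63) + w*(-160*z^2 - 456*z - 44) + 10*z^3 + 41*z^2 - 316*z - 32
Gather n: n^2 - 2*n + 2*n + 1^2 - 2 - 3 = n^2 - 4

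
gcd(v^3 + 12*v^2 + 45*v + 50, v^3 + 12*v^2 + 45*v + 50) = v^3 + 12*v^2 + 45*v + 50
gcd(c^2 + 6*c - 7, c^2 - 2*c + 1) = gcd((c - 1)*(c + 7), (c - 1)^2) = c - 1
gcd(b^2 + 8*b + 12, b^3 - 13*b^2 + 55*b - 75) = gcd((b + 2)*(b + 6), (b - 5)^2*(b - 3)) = 1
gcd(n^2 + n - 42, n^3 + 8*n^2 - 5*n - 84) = n + 7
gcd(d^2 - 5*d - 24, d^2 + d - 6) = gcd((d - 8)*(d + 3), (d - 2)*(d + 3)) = d + 3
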